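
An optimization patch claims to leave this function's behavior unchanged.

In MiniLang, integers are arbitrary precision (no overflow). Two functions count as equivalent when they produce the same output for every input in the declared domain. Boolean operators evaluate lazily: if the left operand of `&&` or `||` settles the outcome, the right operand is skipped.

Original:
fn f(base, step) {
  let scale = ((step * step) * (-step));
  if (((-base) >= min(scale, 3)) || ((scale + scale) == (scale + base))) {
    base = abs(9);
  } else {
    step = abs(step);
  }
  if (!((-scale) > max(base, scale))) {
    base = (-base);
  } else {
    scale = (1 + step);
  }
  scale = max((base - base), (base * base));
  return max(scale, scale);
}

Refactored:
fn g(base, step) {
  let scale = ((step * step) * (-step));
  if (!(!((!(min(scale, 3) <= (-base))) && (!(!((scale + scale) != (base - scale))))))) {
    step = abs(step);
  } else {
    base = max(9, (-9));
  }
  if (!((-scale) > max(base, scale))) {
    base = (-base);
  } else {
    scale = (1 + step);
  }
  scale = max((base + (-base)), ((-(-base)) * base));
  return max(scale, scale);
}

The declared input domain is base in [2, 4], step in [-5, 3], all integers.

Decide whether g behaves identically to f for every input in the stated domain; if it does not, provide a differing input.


base=3, step=-1 yields 9 from f but 81 from g.
verdict: not equivalent; witness: base=3, step=-1


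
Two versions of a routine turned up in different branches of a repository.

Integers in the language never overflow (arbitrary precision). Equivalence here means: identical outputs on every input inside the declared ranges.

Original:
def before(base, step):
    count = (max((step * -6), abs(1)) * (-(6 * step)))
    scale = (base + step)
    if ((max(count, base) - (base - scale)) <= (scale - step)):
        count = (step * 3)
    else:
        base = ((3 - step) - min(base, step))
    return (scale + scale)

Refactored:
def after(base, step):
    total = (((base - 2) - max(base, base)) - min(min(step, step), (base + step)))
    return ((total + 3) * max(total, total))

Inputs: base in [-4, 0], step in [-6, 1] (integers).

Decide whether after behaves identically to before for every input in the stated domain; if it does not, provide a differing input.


Evaluate both at base=-4, step=-6.
before: count becomes 1296; next scale becomes -10; next ((max(count, base) - (base - scale)) <= (scale - step)) evaluates to false; next base becomes 15; next final value -20
after: total becomes 8; next final value 88
-20 vs 88 — the two versions disagree here.
verdict: not equivalent; witness: base=-4, step=-6


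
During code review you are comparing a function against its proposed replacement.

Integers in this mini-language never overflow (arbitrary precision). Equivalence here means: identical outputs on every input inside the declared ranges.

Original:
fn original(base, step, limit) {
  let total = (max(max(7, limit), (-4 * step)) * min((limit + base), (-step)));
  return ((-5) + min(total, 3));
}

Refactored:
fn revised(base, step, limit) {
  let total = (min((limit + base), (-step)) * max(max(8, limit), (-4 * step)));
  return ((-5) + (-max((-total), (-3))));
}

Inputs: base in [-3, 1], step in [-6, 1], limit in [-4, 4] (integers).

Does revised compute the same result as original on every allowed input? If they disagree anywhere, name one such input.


There is a counterexample at base=-3, step=-1, limit=-4: -54 on one side, -61 on the other.
original: total=-49, then returns -54
revised: total=-56, then returns -61
verdict: not equivalent; witness: base=-3, step=-1, limit=-4


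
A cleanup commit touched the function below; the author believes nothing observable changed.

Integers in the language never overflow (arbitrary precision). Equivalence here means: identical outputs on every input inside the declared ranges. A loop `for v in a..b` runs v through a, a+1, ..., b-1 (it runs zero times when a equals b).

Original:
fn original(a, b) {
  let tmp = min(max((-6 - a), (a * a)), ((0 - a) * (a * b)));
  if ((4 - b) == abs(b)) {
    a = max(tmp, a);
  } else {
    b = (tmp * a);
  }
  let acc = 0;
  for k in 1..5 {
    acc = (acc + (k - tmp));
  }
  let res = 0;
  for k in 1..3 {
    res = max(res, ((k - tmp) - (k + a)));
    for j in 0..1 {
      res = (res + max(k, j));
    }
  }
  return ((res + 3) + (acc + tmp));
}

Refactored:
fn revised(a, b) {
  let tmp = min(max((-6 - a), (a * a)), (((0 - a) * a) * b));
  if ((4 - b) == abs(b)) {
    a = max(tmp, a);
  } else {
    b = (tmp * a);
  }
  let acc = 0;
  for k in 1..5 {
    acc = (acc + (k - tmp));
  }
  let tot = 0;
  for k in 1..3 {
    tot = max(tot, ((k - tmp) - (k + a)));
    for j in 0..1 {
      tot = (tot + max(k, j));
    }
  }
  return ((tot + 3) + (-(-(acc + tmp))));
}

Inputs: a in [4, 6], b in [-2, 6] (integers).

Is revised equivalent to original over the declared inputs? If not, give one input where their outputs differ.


Changes here: local variable names differ; the full 27-point sweep finds no disagreement.
verdict: equivalent


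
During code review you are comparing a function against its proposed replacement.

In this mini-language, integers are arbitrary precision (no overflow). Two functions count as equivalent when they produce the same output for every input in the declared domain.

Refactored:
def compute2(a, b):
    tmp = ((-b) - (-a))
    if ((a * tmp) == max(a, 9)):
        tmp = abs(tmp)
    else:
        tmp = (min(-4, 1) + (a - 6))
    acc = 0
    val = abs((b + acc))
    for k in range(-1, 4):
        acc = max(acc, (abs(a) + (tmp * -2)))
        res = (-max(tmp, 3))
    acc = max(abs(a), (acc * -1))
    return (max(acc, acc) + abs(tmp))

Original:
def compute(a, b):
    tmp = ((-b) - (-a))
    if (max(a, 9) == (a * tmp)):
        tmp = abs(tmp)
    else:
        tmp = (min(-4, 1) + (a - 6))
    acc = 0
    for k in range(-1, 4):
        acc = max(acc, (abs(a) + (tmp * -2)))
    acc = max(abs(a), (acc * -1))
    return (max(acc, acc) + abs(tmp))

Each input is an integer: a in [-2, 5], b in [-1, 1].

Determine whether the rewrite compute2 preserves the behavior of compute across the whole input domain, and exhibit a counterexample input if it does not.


The two versions differ — the changes include arithmetic usage differs, constant usage differs, statement counts differ, local variable names differ, min/max/abs usage differs.
One worked example (a=-2, b=-1) — compute: tmp := -1 | (max(a, 9) == (a * tmp)): false | tmp := -12 | acc := 0 | iter k=-1: | acc := 26 | iter k=0: | acc := 26 | iter k=1: | acc := 26 | iter k=2: | acc := 26 | iter k=3: | acc := 26 | acc := 2 | result 14; compute2: tmp := -1 | ((a * tmp) == max(a, 9)): false | tmp := -12 | acc := 0 | val := 1 | iter k=-1: | acc := 26 | res := -3 | iter k=0: | acc := 26 | res := -3 | iter k=1: | acc := 26 | res := -3 | iter k=2: | acc := 26 | res := -3 | iter k=3: | acc := 26 | res := -3 | acc := 2 | result 14; agreement on 14.
An exhaustive pass over the 24 declared inputs shows identical outputs.
verdict: equivalent


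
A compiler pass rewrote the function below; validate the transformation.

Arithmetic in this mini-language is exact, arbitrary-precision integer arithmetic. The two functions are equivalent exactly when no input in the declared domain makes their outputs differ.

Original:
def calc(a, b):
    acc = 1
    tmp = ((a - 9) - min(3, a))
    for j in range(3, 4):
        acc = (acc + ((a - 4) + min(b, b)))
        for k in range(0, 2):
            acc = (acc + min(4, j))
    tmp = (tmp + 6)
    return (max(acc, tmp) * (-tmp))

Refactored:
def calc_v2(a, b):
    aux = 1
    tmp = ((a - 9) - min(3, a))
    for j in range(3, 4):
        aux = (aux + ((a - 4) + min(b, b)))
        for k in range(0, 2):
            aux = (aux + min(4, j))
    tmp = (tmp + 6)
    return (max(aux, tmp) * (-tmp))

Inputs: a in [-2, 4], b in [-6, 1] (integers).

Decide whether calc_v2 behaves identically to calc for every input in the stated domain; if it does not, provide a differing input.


Side by side, the visible changes include: local variable names differ.
Tracing a=-1, b=-6: calc: acc becomes 1; next tmp becomes -9; next at j=3:; next acc becomes -10; next at k=0:; next acc becomes -7; next at k=1:; next acc becomes -4; next tmp becomes -3; next final value -9 | calc_v2: aux becomes 1; next tmp becomes -9; next at j=3:; next aux becomes -10; next at k=0:; next aux becomes -7; next at k=1:; next aux becomes -4; next tmp becomes -3; next final value -9 — matching result -9.
Across all 56 domain points the two functions coincide.
verdict: equivalent


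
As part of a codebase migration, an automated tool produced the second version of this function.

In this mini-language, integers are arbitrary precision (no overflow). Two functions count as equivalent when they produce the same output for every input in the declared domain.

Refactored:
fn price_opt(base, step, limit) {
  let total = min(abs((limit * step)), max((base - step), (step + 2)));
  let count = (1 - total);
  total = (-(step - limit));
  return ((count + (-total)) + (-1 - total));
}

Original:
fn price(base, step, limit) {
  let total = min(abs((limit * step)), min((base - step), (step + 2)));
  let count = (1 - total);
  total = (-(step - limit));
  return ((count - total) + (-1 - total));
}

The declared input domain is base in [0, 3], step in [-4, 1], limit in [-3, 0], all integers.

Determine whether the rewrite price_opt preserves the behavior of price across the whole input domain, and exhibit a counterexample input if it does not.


On input base=0, step=-4, limit=-3, price returns 0 while price_opt returns -6.
verdict: not equivalent; witness: base=0, step=-4, limit=-3


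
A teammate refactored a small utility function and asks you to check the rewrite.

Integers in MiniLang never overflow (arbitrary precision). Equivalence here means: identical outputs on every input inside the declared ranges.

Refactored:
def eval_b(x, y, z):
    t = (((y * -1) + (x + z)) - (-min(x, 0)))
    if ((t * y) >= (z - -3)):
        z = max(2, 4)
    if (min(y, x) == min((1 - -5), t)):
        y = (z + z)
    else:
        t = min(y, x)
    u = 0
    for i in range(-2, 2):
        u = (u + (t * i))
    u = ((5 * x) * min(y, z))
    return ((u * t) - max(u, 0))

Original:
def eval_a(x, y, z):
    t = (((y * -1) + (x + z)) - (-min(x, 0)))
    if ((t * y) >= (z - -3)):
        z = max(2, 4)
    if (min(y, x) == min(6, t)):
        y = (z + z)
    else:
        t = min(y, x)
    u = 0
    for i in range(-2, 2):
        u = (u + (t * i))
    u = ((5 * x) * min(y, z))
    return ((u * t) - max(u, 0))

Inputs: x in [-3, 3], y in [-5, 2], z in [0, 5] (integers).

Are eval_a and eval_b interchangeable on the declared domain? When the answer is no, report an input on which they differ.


Side by side, the visible changes include: constant usage differs; also arithmetic usage differs.
One worked example (x=-1, y=-1, z=2) — eval_a: t = 1; ((t * y) >= (z - -3)) -> false; (min(y, x) == min(6, t)) -> false; t = -1; u = 0; [i=-2]; u = 2; [i=-1]; u = 3; [i=0]; u = 3; [i=1]; u = 2; u = 5; return -10; eval_b: t = 1; ((t * y) >= (z - -3)) -> false; (min(y, x) == min((1 - -5), t)) -> false; t = -1; u = 0; [i=-2]; u = 2; [i=-1]; u = 3; [i=0]; u = 3; [i=1]; u = 2; u = 5; return -10; agreement on -10.
An exhaustive pass over the 336 declared inputs shows identical outputs.
verdict: equivalent


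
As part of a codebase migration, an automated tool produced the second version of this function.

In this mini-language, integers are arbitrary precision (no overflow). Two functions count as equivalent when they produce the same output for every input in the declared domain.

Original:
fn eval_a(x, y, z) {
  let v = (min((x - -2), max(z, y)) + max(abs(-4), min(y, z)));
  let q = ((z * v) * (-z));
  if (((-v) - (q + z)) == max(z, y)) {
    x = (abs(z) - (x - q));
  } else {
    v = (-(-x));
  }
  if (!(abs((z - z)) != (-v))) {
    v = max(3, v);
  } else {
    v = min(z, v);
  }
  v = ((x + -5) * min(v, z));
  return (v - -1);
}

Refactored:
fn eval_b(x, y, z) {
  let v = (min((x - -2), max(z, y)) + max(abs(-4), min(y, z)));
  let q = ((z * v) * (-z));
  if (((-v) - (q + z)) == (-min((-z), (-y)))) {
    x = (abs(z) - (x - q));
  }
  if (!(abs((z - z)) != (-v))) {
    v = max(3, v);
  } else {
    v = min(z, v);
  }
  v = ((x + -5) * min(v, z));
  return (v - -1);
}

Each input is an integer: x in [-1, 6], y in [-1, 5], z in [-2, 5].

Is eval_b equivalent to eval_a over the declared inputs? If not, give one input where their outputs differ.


Input x=-1, y=-1, z=0: 7 from eval_a versus 1 from eval_b.
verdict: not equivalent; witness: x=-1, y=-1, z=0


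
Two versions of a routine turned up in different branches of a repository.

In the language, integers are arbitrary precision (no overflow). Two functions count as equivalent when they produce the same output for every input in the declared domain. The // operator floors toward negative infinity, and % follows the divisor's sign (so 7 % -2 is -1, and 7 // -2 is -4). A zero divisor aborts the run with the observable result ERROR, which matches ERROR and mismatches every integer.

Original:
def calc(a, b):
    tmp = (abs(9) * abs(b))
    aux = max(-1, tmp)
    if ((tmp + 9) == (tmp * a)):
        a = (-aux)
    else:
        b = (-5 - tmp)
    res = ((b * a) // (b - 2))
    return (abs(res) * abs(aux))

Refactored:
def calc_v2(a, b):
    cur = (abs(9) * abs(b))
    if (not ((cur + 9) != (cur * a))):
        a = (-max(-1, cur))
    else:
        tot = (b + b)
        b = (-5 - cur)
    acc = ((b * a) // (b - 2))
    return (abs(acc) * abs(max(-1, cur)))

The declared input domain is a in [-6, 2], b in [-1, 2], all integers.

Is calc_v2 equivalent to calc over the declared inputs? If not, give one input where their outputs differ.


The two are interchangeable: constant usage differs, boolean connective usage differs, arithmetic usage differs, min/max/abs usage differs, comparison usage differs, local variable names differ, and every declared input agrees.
As a probe, take a=1, b=-1: calc runs tmp=9, then aux=9, then ((tmp + 9) == (tmp * a)) is false, then b=-14, then res=0, then returns 0; calc_v2 runs cur=9, then (not ((cur + 9) != (cur * a))) is false, then tot=-2, then b=-14, then acc=0, then returns 0; both end at 0.
Sweeping the whole domain (36 inputs) finds no disagreement.
verdict: equivalent


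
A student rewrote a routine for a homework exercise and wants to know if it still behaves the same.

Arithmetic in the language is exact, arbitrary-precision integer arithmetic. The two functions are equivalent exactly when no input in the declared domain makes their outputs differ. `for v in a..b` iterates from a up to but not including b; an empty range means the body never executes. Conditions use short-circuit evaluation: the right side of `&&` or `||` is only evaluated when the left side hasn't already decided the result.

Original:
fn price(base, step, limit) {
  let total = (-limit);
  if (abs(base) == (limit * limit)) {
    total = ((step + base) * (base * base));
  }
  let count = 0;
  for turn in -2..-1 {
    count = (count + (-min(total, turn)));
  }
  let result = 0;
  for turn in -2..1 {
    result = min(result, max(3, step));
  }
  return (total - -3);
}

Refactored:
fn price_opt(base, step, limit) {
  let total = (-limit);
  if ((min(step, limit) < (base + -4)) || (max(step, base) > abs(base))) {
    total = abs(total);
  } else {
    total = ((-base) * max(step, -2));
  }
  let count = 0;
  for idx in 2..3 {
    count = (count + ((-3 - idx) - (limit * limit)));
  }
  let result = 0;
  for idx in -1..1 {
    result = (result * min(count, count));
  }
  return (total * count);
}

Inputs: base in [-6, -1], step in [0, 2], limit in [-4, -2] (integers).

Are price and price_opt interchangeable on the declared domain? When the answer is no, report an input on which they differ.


Run the pair on base=-6, step=0, limit=-4.
price: total=4, then (abs(base) == (limit * limit)) is false, then count=0, then (turn=-2), then count=2, then result=0, then (turn=-2), then result=0, then (turn=-1), then result=0, then (turn=0), then result=0, then returns 7
price_opt: total=4, then ((min(step, limit) < (base + -4)) || (max(step, base) > abs(base))) is false, then total=0, then count=0, then (idx=2), then count=-21, then result=0, then (idx=-1), then result=0, then (idx=0), then result=0, then returns 0
7 vs 0 — the two versions disagree here.
verdict: not equivalent; witness: base=-6, step=0, limit=-4


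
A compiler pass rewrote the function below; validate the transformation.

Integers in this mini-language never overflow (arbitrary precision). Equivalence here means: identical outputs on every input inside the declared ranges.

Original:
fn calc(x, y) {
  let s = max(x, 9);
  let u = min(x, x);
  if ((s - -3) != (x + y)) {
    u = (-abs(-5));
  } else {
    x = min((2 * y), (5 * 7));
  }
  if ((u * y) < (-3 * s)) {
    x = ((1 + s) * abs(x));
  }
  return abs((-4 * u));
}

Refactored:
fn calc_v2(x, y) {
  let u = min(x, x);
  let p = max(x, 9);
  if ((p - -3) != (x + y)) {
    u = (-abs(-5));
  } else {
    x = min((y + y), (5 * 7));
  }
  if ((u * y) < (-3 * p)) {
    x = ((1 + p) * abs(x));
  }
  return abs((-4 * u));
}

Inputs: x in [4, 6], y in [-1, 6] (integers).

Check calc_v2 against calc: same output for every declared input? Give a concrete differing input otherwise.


Reading the diff, among the changes: arithmetic usage differs; constant usage differs; local variable names differ.
Tracing x=4, y=6: calc: s = 9; u = 4; ((s - -3) != (x + y)) -> true; u = -5; ((u * y) < (-3 * s)) -> true; x = 40; return 20 | calc_v2: u = 4; p = 9; ((p - -3) != (x + y)) -> true; u = -5; ((u * y) < (-3 * p)) -> true; x = 40; return 20 — matching result 20.
Every one of the 24 inputs gives matching results.
verdict: equivalent


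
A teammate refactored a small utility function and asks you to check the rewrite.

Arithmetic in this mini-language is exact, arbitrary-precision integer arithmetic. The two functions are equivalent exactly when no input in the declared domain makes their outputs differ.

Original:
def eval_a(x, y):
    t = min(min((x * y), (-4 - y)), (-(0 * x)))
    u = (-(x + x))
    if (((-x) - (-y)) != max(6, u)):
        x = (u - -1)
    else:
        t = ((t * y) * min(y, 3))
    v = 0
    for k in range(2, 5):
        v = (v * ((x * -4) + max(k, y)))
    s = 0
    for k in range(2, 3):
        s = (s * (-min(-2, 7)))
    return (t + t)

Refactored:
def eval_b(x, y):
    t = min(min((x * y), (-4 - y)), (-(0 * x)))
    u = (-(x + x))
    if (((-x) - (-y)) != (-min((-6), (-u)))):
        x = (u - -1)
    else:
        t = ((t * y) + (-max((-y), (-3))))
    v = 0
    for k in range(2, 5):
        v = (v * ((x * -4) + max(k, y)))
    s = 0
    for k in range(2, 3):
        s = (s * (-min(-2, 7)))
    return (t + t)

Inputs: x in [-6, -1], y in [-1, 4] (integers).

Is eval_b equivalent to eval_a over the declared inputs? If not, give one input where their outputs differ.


Take x=-4, y=4.
eval_a: t = -16; u = 8; (((-x) - (-y)) != max(6, u)) -> false; t = -192; v = 0; [k=2]; v = 0; [k=3]; v = 0; [k=4]; v = 0; s = 0; [k=2]; s = 0; return -384
eval_b: t = -16; u = 8; (((-x) - (-y)) != (-min((-6), (-u)))) -> false; t = -61; v = 0; [k=2]; v = 0; [k=3]; v = 0; [k=4]; v = 0; s = 0; [k=2]; s = 0; return -122
-384 against -122: the behavior changed.
verdict: not equivalent; witness: x=-4, y=4


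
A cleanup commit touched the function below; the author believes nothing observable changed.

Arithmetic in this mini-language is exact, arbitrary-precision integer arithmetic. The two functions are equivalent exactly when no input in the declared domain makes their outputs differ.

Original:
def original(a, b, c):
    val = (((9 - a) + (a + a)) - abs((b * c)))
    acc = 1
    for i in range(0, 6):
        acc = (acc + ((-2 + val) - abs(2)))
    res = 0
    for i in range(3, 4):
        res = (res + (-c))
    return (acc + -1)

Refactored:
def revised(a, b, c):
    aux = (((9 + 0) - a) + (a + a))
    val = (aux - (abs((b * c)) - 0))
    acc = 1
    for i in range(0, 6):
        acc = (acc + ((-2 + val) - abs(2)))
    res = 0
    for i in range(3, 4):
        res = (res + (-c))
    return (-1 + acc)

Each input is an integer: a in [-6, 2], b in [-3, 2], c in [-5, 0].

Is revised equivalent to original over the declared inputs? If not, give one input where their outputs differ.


Side by side, the visible changes include: statement counts differ, plus local variable names differ, plus arithmetic usage differs, plus constant usage differs.
As a probe, take a=-1, b=-1, c=-4: original runs val becomes 4; next acc becomes 1; next at i=0:; next acc becomes 1; next at i=1:; next acc becomes 1; next at i=2:; next acc becomes 1; next at i=3:; next acc becomes 1; next at i=4:; next acc becomes 1; next at i=5:; next acc becomes 1; next res becomes 0; next at i=3:; next res becomes 4; next final value 0; revised runs aux becomes 8; next val becomes 4; next acc becomes 1; next at i=0:; next acc becomes 1; next at i=1:; next acc becomes 1; next at i=2:; next acc becomes 1; next at i=3:; next acc becomes 1; next at i=4:; next acc becomes 1; next at i=5:; next acc becomes 1; next res becomes 0; next at i=3:; next res becomes 4; next final value 0; both end at 0.
Checked all 324 inputs in the declared domain: the outputs agree on every one.
verdict: equivalent


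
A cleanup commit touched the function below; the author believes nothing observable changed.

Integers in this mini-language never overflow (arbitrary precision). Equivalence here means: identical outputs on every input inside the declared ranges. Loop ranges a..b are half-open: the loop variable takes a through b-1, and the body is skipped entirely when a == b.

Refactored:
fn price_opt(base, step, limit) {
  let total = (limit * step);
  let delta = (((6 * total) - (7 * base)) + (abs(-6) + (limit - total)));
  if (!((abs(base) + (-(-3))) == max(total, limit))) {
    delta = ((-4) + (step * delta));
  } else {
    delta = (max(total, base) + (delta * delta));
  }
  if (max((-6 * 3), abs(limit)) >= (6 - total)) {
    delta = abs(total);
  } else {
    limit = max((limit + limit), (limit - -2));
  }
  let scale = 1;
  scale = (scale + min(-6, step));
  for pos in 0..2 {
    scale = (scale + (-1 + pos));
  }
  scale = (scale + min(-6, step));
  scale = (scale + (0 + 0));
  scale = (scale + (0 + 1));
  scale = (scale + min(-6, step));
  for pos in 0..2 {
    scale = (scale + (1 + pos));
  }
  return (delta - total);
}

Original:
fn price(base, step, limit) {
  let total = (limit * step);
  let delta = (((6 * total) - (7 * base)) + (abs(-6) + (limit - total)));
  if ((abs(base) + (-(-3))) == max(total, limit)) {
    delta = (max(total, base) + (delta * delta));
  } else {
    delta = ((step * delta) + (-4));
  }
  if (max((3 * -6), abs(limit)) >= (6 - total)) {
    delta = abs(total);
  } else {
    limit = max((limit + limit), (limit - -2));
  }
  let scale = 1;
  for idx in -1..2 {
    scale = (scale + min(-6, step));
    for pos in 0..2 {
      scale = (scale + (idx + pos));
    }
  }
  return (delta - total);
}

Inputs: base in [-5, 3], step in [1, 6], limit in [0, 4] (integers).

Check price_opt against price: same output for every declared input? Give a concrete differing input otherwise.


Equivalent — the differences include min/max/abs usage differs, plus statement counts differ, plus local variable names differ, plus arithmetic usage differs, plus boolean connective usage differs, plus constant usage differs, plus loop structure differs, yet no declared input distinguishes the two.
One worked example (base=0, step=4, limit=1) — price: total=4, then delta=27, then ((abs(base) + (-(-3))) == max(total, limit)) is false, then delta=104, then (max((3 * -6), abs(limit)) >= (6 - total)) is false, then limit=3, then scale=1, then (idx=-1), then scale=-5, then (pos=0), then scale=-6, then (pos=1), then scale=-6, then (idx=0), then scale=-12, then (pos=0), then scale=-12, then (pos=1), then scale=-11, then (idx=1), then scale=-17, then (pos=0), then scale=-16, then (pos=1), then scale=-14, then returns 100; price_opt: total=4, then delta=27, then (!((abs(base) + (-(-3))) == max(total, limit))) is true, then delta=104, then (max((-6 * 3), abs(limit)) >= (6 - total)) is false, then limit=3, then scale=1, then scale=-5, then (pos=0), then scale=-6, then (pos=1), then scale=-6, then scale=-12, then scale=-12, then scale=-11, then scale=-17, then (pos=0), then scale=-16, then (pos=1), then scale=-14, then returns 100; agreement on 100.
Every one of the 270 inputs gives matching results.
verdict: equivalent


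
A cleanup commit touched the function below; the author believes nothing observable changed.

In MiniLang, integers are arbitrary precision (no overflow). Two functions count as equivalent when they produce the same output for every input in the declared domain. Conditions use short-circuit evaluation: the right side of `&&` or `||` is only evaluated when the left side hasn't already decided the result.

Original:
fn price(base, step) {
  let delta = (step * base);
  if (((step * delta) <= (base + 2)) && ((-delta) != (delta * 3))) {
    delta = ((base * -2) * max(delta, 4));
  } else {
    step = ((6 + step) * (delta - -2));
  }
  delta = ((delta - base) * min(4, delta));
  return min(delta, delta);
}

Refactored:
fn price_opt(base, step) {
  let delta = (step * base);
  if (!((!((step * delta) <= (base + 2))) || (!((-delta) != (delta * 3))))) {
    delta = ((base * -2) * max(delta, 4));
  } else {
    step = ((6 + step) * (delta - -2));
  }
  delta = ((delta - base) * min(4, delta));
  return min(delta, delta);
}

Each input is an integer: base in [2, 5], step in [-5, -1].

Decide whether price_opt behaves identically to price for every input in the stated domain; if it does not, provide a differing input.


Differences: boolean connective usage differs — yet all 20 inputs agree.
verdict: equivalent


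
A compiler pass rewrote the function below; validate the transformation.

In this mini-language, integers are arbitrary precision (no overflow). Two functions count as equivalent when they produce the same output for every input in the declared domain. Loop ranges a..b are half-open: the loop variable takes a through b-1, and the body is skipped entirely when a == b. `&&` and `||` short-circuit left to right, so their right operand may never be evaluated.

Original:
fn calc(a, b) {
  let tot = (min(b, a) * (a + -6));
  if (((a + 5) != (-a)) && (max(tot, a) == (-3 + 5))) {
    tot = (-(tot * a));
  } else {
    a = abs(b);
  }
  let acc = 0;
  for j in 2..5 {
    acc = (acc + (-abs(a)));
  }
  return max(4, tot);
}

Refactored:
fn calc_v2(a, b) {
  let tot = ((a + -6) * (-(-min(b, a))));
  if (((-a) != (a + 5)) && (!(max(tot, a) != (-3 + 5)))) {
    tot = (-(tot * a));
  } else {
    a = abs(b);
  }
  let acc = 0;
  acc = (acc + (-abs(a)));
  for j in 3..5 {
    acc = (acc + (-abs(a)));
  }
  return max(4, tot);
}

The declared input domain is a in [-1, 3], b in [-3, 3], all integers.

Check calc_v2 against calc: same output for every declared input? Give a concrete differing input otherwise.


Comparing the listings, the differences include: boolean connective usage differs; and statement counts differ; and arithmetic usage differs; and min/max/abs usage differs; and loop structure differs; and comparison usage differs.
Spot check at a=2, b=-3 — calc: tot := 12 | (((a + 5) != (-a)) && (max(tot, a) == (-3 + 5))): false | a := 3 | acc := 0 | iter j=2: | acc := -3 | iter j=3: | acc := -6 | iter j=4: | acc := -9 | result 12. calc_v2: tot := 12 | (((-a) != (a + 5)) && (!(max(tot, a) != (-3 + 5)))): false | a := 3 | acc := 0 | acc := -3 | iter j=3: | acc := -6 | iter j=4: | acc := -9 | result 12. Both give 12.
An exhaustive pass over the 35 declared inputs shows identical outputs.
verdict: equivalent


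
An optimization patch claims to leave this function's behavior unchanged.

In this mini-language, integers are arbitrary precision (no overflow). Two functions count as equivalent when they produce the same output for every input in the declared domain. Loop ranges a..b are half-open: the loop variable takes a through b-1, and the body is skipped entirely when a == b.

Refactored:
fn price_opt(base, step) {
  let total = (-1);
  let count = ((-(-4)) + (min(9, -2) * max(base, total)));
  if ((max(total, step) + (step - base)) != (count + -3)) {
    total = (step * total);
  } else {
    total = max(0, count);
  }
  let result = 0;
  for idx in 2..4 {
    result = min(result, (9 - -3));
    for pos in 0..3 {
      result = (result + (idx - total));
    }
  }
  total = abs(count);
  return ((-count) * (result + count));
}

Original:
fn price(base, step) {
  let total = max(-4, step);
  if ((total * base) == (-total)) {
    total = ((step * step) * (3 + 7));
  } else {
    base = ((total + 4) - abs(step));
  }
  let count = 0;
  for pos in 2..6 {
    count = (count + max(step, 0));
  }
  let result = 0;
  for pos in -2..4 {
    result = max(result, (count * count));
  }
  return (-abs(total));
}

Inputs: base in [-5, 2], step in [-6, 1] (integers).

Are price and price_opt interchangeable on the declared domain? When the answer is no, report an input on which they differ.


At base=-5, step=-6: price gives -4, price_opt gives 90.
verdict: not equivalent; witness: base=-5, step=-6


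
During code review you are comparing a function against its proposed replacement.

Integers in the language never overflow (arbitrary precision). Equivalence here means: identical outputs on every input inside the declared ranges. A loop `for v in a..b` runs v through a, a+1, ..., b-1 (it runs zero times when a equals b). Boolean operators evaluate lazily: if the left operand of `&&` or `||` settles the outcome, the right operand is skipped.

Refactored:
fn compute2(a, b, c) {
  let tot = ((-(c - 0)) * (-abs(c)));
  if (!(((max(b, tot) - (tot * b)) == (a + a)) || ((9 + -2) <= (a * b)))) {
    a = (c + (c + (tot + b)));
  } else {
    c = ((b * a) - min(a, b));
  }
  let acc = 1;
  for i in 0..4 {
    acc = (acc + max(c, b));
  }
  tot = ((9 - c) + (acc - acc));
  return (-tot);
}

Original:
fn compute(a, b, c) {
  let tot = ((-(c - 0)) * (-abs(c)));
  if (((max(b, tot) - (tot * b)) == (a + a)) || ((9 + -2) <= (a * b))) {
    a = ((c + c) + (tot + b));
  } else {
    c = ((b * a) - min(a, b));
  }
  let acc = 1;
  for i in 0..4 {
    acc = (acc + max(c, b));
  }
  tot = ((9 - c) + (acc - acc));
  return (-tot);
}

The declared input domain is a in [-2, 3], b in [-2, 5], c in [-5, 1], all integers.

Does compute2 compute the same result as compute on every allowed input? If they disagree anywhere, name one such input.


Evaluate both at a=-2, b=-2, c=-5.
compute: tot=-25, then (((max(b, tot) - (tot * b)) == (a + a)) || ((9 + -2) <= (a * b))) is false, then c=6, then acc=1, then (i=0), then acc=7, then (i=1), then acc=13, then (i=2), then acc=19, then (i=3), then acc=25, then tot=3, then returns -3
compute2: tot=-25, then (!(((max(b, tot) - (tot * b)) == (a + a)) || ((9 + -2) <= (a * b)))) is true, then a=-37, then acc=1, then (i=0), then acc=-1, then (i=1), then acc=-3, then (i=2), then acc=-5, then (i=3), then acc=-7, then tot=14, then returns -14
-3 != -14, so the rewrite changes behavior.
verdict: not equivalent; witness: a=-2, b=-2, c=-5


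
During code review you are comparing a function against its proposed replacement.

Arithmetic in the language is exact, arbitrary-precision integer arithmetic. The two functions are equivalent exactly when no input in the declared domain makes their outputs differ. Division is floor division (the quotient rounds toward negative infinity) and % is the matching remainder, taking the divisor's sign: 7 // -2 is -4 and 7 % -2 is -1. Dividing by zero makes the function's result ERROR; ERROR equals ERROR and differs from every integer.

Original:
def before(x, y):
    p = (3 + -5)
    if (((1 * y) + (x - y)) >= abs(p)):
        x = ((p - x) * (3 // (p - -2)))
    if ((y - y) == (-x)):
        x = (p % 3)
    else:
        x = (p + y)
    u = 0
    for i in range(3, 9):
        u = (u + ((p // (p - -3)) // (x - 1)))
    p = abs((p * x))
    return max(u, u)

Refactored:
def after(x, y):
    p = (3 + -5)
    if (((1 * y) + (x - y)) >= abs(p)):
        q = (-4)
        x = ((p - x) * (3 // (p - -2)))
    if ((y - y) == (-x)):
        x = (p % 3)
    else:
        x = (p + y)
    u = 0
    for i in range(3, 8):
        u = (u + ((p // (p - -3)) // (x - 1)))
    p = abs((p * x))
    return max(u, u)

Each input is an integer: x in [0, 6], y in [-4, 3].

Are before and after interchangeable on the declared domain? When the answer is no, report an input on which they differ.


Not equivalent: x=1, y=1 separates them (6 vs 5).
before: p=-2, then (((1 * y) + (x - y)) >= abs(p)) is false, then ((y - y) == (-x)) is false, then x=-1, then u=0, then (i=3), then u=1, then (i=4), then u=2, then (i=5), then u=3, then (i=6), then u=4, then (i=7), then u=5, then (i=8), then u=6, then p=2, then returns 6
after: p=-2, then (((1 * y) + (x - y)) >= abs(p)) is false, then ((y - y) == (-x)) is false, then x=-1, then u=0, then (i=3), then u=1, then (i=4), then u=2, then (i=5), then u=3, then (i=6), then u=4, then (i=7), then u=5, then p=2, then returns 5
verdict: not equivalent; witness: x=1, y=1


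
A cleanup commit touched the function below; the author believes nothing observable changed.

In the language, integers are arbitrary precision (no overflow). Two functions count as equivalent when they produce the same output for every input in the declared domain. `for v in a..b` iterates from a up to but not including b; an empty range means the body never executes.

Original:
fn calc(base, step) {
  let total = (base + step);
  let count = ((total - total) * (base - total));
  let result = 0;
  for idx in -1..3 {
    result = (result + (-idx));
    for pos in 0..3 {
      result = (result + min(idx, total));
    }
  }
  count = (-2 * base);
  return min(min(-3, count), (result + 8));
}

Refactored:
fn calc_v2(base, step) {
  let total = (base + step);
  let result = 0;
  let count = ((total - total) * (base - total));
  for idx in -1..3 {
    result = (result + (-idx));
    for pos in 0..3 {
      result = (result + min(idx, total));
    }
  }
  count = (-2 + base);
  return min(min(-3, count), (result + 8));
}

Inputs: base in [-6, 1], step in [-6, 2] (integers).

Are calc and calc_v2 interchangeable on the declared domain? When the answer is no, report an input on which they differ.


Consider the input base=-2, step=2.
calc: total=0, then count=0, then result=0, then (idx=-1), then result=1, then (pos=0), then result=0, then (pos=1), then result=-1, then (pos=2), then result=-2, then (idx=0), then result=-2, then (pos=0), then result=-2, then (pos=1), then result=-2, then (pos=2), then result=-2, then (idx=1), then result=-3, then (pos=0), then result=-3, then (pos=1), then result=-3, then (pos=2), then result=-3, then (idx=2), then result=-5, then (pos=0), then result=-5, then (pos=1), then result=-5, then (pos=2), then result=-5, then count=4, then returns -3
calc_v2: total=0, then result=0, then count=0, then (idx=-1), then result=1, then (pos=0), then result=0, then (pos=1), then result=-1, then (pos=2), then result=-2, then (idx=0), then result=-2, then (pos=0), then result=-2, then (pos=1), then result=-2, then (pos=2), then result=-2, then (idx=1), then result=-3, then (pos=0), then result=-3, then (pos=1), then result=-3, then (pos=2), then result=-3, then (idx=2), then result=-5, then (pos=0), then result=-5, then (pos=1), then result=-5, then (pos=2), then result=-5, then count=-4, then returns -4
-3 and -4 differ, so these are not the same function on this domain.
verdict: not equivalent; witness: base=-2, step=2


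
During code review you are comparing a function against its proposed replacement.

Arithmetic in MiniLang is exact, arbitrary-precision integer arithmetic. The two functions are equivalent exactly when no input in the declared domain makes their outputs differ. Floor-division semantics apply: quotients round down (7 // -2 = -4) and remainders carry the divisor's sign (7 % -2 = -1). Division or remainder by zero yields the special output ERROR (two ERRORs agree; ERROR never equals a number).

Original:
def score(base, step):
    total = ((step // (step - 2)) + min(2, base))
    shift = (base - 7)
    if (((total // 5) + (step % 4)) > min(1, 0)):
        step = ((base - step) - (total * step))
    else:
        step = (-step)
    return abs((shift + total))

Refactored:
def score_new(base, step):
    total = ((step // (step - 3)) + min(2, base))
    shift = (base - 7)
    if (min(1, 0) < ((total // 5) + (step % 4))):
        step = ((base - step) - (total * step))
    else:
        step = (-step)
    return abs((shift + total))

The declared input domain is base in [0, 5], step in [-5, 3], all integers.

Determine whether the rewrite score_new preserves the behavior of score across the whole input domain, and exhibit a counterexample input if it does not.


Try base=0, step=2.
score: division by zero -> ERROR
score_new: total = -2; shift = -7; (min(1, 0) < ((total // 5) + (step % 4))) -> true; step = 2; return 9
ERROR != 9, so the rewrite changes behavior.
verdict: not equivalent; witness: base=0, step=2


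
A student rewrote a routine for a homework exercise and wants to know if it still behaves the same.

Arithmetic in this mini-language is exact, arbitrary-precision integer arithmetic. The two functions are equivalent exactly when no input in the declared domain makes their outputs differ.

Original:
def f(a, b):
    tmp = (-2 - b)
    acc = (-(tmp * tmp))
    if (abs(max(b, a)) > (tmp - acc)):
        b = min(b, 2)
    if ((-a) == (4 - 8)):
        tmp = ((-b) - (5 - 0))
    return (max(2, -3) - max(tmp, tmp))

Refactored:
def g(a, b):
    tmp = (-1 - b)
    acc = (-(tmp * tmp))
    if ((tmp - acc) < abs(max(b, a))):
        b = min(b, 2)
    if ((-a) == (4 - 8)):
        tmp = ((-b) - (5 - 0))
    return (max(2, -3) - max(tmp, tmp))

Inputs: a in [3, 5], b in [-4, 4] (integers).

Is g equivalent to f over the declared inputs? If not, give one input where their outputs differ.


The rewrite breaks on a=3, b=-4, where the results are 0 and -1.
f: tmp := 2 | acc := -4 | (abs(max(b, a)) > (tmp - acc)): false | ((-a) == (4 - 8)): false | result 0
g: tmp := 3 | acc := -9 | ((tmp - acc) < abs(max(b, a))): false | ((-a) == (4 - 8)): false | result -1
verdict: not equivalent; witness: a=3, b=-4


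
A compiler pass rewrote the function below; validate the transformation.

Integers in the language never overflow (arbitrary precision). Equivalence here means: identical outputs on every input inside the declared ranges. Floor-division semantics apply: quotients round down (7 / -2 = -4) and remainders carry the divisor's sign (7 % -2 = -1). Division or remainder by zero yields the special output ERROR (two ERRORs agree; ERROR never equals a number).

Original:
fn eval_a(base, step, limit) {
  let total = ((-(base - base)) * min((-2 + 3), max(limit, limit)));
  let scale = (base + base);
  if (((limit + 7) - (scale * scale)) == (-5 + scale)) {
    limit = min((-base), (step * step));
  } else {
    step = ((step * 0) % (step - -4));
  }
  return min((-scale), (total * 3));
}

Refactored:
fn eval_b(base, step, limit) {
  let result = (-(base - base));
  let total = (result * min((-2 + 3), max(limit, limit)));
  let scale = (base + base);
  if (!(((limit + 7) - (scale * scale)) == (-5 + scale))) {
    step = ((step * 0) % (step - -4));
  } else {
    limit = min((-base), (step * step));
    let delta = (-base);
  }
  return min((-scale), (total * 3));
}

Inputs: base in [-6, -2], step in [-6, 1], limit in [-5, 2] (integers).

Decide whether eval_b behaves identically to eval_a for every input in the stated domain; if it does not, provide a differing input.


The two are interchangeable: boolean connective usage differs; also statement counts differ; also local variable names differ, and every declared input agrees.
Spot check at base=-2, step=-5, limit=0 — eval_a: total = 0; scale = -4; (((limit + 7) - (scale * scale)) == (-5 + scale)) -> true; limit = 2; return 0. eval_b: result = 0; total = 0; scale = -4; (!(((limit + 7) - (scale * scale)) == (-5 + scale))) -> false; limit = 2; delta = 2; return 0. Both give 0.
Sweeping the whole domain (320 inputs) finds no disagreement.
verdict: equivalent
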